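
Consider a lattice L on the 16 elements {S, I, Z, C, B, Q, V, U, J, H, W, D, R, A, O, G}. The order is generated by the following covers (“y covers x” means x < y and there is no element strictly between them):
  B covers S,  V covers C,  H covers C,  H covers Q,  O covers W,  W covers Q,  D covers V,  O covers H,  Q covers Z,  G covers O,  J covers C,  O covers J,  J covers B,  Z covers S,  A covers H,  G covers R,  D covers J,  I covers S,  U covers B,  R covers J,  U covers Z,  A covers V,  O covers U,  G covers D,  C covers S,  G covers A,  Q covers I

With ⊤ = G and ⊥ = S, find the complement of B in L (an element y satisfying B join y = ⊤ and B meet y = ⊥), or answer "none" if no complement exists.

Need y with B ∨ y = G and B ∧ y = S.
Checking each element gives: A.

A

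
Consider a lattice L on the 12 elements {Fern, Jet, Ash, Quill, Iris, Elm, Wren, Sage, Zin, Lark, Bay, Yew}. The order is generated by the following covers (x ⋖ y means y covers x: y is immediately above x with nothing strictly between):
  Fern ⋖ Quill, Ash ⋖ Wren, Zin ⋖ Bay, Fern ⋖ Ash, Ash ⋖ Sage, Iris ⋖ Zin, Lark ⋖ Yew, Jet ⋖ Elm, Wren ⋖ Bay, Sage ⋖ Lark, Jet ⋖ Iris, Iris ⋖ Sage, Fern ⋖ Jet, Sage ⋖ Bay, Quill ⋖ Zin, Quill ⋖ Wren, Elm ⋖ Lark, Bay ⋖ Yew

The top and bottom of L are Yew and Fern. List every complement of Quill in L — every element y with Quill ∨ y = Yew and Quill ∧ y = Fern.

Need y with Quill ∨ y = Yew and Quill ∧ y = Fern.
Checking each element gives: Elm, Lark.

Elm, Lark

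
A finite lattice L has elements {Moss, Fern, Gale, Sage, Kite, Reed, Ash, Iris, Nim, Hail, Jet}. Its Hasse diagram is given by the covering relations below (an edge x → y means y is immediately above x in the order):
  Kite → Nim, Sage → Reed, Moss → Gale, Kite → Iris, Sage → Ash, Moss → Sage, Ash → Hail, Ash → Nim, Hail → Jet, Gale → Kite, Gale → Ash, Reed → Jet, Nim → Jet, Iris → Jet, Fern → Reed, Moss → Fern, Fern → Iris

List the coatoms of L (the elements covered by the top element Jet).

Hail, Iris, Nim, Reed

The coatoms are exactly the elements covered by Jet: Hail, Iris, Nim, Reed.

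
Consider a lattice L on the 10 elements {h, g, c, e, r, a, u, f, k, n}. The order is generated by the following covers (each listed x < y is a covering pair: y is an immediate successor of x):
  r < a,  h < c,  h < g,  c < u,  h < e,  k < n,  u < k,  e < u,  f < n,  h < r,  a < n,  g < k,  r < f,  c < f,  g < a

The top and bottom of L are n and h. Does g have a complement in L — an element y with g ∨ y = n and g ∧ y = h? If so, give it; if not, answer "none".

Need y with g ∨ y = n and g ∧ y = h.
Checking each element gives: f.

f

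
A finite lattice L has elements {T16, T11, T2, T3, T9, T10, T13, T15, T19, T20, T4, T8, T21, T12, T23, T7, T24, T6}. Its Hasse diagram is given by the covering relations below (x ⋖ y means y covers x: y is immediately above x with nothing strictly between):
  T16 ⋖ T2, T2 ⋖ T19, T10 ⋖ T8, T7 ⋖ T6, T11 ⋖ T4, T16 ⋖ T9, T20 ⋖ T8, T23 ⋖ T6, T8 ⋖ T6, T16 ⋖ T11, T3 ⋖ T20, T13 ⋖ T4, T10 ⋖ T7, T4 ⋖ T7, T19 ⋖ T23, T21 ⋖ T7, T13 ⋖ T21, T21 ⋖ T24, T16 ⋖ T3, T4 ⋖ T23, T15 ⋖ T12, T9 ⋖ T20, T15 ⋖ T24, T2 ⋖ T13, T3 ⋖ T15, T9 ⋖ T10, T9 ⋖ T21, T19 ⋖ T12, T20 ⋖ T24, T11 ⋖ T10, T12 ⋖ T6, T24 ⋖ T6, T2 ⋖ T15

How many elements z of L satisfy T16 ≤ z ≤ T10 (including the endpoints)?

The interval [T16, T10] = {T10, T11, T16, T9}, which has 4 elements.

4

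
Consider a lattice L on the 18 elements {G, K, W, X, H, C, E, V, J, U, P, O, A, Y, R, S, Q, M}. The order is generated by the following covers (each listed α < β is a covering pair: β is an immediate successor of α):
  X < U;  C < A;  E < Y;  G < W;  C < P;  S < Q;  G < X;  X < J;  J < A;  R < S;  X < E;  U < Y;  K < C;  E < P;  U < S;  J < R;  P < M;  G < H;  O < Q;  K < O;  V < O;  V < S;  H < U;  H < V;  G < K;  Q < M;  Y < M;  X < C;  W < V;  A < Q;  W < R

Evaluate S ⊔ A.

S ∨ A = Q

Q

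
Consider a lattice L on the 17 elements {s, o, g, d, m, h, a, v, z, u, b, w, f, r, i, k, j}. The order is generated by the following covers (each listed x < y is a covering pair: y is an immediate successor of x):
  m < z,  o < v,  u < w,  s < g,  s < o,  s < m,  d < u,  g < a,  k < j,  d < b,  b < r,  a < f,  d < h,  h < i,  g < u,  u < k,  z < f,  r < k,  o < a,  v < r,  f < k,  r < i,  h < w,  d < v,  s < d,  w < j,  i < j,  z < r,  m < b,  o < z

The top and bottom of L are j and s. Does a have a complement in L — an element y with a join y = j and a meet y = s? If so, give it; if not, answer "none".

Need y with a ∨ y = j and a ∧ y = s.
Checking each element gives: h.

h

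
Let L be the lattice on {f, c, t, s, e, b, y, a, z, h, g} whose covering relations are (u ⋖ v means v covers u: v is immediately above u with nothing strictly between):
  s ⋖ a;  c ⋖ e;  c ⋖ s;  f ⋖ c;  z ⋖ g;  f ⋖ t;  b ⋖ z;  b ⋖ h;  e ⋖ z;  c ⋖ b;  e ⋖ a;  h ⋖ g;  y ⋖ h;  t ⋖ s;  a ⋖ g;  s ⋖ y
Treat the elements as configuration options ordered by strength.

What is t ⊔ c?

s

Common upper bounds of {t, c}: a, g, h, s, y.
The least among these is s.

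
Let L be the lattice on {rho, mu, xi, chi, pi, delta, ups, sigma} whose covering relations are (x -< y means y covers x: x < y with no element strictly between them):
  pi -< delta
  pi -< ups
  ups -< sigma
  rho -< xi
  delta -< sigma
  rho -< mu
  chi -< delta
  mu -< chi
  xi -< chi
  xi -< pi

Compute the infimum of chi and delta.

chi

Common lower bounds of {chi, delta}: chi, mu, rho, xi.
The greatest among these is chi.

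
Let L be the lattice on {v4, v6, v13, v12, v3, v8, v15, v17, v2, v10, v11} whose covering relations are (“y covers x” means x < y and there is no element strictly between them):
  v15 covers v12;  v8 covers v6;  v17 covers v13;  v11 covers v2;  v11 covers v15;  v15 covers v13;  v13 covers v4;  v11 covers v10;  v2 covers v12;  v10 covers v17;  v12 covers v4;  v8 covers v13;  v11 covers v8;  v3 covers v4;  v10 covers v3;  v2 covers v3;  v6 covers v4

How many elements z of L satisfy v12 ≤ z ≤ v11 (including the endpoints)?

The interval [v12, v11] = {v11, v12, v15, v2}, which has 4 elements.

4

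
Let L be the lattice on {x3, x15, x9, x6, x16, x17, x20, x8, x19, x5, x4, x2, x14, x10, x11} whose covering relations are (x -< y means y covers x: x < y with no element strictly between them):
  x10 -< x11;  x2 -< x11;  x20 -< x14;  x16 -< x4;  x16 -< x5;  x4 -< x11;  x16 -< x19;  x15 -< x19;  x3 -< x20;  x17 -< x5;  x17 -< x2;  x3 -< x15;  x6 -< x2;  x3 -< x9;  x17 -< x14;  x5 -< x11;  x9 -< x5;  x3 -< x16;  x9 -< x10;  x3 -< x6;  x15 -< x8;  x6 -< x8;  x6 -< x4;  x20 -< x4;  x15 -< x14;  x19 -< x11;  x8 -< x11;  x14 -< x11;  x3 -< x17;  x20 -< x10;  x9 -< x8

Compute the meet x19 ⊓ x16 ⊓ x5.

x16

Common lower bounds of {x19, x16, x5}: x16, x3.
The greatest among these is x16.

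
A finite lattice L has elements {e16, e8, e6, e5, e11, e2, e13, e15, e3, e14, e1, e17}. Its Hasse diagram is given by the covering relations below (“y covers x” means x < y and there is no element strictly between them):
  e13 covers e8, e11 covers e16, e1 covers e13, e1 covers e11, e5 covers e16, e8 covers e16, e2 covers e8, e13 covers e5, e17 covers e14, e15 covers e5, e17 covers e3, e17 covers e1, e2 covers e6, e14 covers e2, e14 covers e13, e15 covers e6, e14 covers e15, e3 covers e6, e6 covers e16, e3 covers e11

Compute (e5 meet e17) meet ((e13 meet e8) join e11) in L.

e5 ∧ e17 = e5
e13 ∧ e8 = e8
e8 ∨ e11 = e1
e5 ∧ e1 = e5

e5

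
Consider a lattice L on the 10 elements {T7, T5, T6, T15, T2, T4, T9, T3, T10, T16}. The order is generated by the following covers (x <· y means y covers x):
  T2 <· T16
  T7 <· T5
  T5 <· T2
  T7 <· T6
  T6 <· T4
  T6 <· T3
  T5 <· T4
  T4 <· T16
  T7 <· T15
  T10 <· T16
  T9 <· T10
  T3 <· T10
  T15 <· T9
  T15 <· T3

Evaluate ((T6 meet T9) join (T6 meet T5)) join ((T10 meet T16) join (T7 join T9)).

T6 ∧ T9 = T7
T6 ∧ T5 = T7
T7 ∨ T7 = T7
T10 ∧ T16 = T10
T7 ∨ T9 = T9
T10 ∨ T9 = T10
T7 ∨ T10 = T10

T10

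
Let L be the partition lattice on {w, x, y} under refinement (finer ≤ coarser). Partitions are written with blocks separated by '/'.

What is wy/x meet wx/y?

w/x/y

The meet (common refinement) of wy/x and wx/y intersects blocks pairwise, giving w/x/y.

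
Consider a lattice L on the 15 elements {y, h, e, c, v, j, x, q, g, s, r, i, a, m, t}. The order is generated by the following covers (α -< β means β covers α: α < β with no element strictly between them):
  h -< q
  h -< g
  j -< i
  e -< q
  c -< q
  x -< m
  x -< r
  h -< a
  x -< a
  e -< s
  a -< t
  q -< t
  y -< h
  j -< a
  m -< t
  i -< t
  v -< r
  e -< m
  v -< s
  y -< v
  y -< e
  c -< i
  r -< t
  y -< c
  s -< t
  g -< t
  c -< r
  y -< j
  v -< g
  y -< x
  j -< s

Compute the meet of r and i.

c

Common lower bounds of {r, i}: c, y.
The greatest among these is c.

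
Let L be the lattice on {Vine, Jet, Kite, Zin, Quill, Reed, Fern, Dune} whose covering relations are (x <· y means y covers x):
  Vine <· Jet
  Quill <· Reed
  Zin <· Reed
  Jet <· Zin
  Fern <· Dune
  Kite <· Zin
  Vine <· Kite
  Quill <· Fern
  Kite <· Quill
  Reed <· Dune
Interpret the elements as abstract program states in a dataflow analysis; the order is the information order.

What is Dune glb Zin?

Zin

Common lower bounds of {Dune, Zin}: Jet, Kite, Vine, Zin.
The greatest among these is Zin.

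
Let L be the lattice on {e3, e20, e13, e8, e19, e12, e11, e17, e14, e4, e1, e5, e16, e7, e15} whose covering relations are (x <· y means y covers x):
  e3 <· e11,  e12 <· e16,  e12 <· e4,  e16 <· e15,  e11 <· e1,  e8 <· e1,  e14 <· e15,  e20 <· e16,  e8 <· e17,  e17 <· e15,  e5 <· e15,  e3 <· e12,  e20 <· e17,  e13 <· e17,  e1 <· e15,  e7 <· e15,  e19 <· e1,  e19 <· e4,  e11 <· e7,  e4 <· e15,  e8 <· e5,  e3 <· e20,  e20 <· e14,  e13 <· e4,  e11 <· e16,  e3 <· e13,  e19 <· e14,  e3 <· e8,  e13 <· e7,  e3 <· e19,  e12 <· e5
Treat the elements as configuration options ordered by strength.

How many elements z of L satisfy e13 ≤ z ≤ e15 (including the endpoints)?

The interval [e13, e15] = {e13, e15, e17, e4, e7}, which has 5 elements.

5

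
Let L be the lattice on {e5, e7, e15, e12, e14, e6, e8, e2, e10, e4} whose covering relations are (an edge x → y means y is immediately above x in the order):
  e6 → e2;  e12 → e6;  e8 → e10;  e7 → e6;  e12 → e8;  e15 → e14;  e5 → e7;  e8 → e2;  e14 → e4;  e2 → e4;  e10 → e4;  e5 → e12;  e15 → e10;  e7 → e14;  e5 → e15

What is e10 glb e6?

e12

Common lower bounds of {e10, e6}: e12, e5.
The greatest among these is e12.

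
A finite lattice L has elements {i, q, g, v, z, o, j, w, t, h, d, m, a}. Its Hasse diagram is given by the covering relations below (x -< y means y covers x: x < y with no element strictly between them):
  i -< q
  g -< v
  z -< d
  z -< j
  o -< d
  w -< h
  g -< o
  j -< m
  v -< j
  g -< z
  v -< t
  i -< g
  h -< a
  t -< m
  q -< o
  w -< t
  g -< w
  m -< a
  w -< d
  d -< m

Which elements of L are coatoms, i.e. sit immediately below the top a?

The coatoms are exactly the elements covered by a: h, m.

h, m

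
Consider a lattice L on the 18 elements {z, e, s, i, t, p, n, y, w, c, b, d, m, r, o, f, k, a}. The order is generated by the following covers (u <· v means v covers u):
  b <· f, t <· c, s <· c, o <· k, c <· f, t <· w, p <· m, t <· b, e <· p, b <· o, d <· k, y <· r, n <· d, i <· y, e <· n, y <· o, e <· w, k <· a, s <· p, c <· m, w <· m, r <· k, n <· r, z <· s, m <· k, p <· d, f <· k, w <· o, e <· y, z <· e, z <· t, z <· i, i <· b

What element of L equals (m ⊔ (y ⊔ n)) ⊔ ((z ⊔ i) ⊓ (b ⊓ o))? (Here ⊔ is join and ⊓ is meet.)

k

y ∨ n = r
m ∨ r = k
z ∨ i = i
b ∧ o = b
i ∧ b = i
k ∨ i = k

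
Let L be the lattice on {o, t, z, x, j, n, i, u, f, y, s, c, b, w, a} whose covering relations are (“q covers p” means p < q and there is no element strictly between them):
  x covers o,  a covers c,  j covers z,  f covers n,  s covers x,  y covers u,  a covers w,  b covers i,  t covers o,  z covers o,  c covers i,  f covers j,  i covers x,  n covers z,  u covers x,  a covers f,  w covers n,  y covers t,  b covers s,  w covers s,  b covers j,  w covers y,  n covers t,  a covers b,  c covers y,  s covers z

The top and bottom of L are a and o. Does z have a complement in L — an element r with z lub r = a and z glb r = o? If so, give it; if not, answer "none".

c

Need r with z ∨ r = a and z ∧ r = o.
Checking each element gives: c.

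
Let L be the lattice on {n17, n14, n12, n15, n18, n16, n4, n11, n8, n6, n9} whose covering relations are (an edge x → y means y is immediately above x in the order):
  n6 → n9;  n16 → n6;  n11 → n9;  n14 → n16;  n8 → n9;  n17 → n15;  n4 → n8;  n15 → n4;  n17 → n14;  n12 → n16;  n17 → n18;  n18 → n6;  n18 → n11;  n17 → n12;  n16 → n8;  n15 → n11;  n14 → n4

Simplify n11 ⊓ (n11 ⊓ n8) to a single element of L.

n11 ∧ n8 = n15
n11 ∧ n15 = n15

n15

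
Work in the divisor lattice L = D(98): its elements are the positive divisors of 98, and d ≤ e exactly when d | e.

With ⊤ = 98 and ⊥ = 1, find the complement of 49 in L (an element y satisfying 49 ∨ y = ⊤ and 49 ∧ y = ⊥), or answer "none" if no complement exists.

2

Need y with 49 ∨ y = 98 and 49 ∧ y = 1.
Checking each element gives: 2.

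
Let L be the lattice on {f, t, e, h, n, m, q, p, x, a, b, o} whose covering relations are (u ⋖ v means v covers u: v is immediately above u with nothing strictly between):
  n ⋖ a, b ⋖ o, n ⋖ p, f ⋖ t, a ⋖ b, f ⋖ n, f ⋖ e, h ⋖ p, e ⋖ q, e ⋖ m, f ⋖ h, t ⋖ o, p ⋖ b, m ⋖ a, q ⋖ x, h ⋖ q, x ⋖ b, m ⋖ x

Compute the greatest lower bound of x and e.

e

Common lower bounds of {x, e}: e, f.
The greatest among these is e.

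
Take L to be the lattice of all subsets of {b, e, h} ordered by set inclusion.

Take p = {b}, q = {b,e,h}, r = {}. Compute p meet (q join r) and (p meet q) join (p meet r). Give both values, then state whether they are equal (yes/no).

{b}; {b}; yes

q join r = {b,e,h}, so p meet (q join r) = {b} meet {b,e,h} = {b}.
p meet q = {b} and p meet r = {}, so (p meet q) join (p meet r) = {b} join {} = {b}.
Equal: yes.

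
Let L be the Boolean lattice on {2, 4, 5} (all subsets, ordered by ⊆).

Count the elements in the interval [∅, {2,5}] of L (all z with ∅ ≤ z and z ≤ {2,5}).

4

The interval [∅, {2,5}] = {{2,5}, {2}, {5}, ∅}, which has 4 elements.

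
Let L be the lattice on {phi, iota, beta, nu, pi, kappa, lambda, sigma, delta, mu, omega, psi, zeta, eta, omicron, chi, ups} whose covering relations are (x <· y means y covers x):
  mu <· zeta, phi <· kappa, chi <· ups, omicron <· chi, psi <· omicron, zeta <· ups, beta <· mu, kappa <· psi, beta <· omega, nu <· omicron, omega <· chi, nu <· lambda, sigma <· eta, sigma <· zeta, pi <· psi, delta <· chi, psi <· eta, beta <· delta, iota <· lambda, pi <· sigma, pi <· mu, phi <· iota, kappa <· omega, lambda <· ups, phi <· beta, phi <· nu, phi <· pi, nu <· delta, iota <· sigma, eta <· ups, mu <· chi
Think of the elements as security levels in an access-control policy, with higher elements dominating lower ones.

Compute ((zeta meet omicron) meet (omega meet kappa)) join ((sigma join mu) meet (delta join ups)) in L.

zeta

zeta ∧ omicron = pi
omega ∧ kappa = kappa
pi ∧ kappa = phi
sigma ∨ mu = zeta
delta ∨ ups = ups
zeta ∧ ups = zeta
phi ∨ zeta = zeta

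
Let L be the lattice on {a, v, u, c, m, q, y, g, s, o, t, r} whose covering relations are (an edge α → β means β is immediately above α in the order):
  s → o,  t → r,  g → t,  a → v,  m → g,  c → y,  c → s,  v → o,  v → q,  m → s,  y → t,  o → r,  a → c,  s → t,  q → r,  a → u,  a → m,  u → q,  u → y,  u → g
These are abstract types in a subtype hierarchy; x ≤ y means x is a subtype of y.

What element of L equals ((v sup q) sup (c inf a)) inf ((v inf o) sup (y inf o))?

v

v ∨ q = q
c ∧ a = a
q ∨ a = q
v ∧ o = v
y ∧ o = c
v ∨ c = o
q ∧ o = v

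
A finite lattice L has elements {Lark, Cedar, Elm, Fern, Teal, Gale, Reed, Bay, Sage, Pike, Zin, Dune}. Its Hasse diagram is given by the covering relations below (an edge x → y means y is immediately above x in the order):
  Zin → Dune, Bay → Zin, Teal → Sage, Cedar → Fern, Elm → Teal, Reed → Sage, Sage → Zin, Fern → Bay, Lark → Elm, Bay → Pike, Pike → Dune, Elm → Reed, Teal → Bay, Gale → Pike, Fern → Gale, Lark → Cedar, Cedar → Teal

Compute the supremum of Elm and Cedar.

Common upper bounds of {Elm, Cedar}: Bay, Dune, Pike, Sage, Teal, Zin.
The least among these is Teal.

Teal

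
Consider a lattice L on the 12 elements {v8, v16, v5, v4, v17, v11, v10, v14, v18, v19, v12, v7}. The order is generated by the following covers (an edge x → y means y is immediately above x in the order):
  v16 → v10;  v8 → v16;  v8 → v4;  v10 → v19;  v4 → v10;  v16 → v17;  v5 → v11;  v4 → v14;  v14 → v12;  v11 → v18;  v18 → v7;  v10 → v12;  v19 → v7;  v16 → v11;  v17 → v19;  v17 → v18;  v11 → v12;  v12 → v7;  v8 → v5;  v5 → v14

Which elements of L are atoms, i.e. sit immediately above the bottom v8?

The atoms are exactly the elements that cover v8: v16, v4, v5.

v16, v4, v5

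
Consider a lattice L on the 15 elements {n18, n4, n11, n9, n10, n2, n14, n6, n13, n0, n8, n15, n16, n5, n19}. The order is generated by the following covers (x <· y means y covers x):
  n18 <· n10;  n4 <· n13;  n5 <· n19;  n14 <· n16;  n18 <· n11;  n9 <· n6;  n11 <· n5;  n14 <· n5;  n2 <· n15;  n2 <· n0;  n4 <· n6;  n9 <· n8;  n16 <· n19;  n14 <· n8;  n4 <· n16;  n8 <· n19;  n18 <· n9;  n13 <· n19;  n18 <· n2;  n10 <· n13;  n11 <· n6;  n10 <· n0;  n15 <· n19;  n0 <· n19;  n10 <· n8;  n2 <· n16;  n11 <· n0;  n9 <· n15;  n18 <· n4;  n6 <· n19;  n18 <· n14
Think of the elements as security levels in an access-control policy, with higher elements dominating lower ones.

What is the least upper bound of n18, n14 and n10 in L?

Common upper bounds of {n18, n14, n10}: n19, n8.
The least among these is n8.

n8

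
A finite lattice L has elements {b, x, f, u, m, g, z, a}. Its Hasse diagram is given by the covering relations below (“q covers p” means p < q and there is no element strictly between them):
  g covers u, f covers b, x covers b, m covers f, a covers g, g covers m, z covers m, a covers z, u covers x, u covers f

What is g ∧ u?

Common lower bounds of {g, u}: b, f, u, x.
The greatest among these is u.

u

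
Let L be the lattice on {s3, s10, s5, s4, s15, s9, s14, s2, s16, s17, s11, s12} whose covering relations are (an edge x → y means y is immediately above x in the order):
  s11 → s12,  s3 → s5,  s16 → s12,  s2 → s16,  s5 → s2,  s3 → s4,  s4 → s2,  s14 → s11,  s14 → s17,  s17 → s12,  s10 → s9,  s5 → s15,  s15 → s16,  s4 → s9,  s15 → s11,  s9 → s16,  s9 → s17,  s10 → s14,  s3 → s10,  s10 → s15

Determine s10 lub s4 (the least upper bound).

Common upper bounds of {s10, s4}: s12, s16, s17, s9.
The least among these is s9.

s9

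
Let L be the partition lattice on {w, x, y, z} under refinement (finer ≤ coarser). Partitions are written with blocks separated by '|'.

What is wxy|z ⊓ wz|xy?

The meet (common refinement) of wxy|z and wz|xy intersects blocks pairwise, giving w|xy|z.

w|xy|z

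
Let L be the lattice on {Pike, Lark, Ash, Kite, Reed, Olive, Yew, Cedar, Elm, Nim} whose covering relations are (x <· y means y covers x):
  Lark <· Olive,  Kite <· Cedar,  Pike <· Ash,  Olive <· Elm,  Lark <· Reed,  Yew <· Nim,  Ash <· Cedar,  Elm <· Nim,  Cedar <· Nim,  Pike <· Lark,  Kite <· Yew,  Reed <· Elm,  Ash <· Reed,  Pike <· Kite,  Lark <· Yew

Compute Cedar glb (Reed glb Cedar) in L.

Ash

Reed ∧ Cedar = Ash
Cedar ∧ Ash = Ash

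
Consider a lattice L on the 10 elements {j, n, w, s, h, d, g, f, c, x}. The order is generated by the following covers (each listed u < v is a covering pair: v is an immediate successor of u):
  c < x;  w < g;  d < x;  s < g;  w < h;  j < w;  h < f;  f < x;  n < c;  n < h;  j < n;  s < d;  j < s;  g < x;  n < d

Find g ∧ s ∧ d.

Common lower bounds of {g, s, d}: j, s.
The greatest among these is s.

s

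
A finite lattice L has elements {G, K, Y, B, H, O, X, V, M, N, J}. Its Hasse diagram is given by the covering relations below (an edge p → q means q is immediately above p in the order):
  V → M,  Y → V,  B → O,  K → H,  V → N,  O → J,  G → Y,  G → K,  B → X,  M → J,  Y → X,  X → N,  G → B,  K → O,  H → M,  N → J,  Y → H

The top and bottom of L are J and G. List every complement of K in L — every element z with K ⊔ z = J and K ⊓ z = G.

Need z with K ∨ z = J and K ∧ z = G.
Checking each element gives: N, X.

N, X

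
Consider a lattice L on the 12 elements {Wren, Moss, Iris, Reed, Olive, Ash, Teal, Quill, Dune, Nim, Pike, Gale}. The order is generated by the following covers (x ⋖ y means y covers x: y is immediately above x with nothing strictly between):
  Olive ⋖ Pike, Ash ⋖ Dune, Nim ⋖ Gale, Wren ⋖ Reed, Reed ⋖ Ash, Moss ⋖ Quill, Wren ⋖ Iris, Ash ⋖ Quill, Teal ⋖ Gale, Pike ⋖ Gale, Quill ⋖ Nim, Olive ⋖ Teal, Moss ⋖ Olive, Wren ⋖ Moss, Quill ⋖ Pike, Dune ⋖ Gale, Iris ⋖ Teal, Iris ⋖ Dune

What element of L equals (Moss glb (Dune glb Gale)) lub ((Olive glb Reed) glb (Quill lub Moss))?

Dune ∧ Gale = Dune
Moss ∧ Dune = Wren
Olive ∧ Reed = Wren
Quill ∨ Moss = Quill
Wren ∧ Quill = Wren
Wren ∨ Wren = Wren

Wren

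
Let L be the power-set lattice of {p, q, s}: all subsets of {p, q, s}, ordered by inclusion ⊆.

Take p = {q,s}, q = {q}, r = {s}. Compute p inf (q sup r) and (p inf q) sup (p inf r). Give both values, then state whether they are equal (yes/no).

q sup r = {q,s}, so p inf (q sup r) = {q,s} inf {q,s} = {q,s}.
p inf q = {q} and p inf r = {s}, so (p inf q) sup (p inf r) = {q} sup {s} = {q,s}.
Equal: yes.

{q,s}; {q,s}; yes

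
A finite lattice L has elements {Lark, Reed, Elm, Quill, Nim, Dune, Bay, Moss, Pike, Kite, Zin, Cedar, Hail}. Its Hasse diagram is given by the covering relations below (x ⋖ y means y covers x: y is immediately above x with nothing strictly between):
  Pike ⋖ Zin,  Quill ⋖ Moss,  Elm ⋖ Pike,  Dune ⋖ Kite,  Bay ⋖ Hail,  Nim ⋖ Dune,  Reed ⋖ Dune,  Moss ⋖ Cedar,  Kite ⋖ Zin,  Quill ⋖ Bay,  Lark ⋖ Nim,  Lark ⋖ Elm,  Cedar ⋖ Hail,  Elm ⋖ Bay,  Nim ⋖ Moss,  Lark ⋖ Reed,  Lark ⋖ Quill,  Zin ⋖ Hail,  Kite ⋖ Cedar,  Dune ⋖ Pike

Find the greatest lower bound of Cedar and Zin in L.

Kite

Common lower bounds of {Cedar, Zin}: Dune, Kite, Lark, Nim, Reed.
The greatest among these is Kite.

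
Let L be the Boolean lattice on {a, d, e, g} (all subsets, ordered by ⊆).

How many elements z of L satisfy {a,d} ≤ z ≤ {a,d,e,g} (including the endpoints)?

4

The interval [{a,d}, {a,d,e,g}] = {{a,d,e,g}, {a,d,e}, {a,d,g}, {a,d}}, which has 4 elements.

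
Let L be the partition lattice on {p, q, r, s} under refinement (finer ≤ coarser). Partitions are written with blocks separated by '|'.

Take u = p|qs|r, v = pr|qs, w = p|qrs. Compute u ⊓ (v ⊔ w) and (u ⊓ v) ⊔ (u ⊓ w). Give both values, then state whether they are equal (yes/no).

p|qs|r; p|qs|r; yes

v ⊔ w = pqrs, so u ⊓ (v ⊔ w) = p|qs|r ⊓ pqrs = p|qs|r.
u ⊓ v = p|qs|r and u ⊓ w = p|qs|r, so (u ⊓ v) ⊔ (u ⊓ w) = p|qs|r ⊔ p|qs|r = p|qs|r.
Equal: yes.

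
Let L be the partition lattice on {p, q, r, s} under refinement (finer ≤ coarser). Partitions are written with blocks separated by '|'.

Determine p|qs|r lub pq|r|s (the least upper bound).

The join of p|qs|r and pq|r|s merges any blocks that overlap across the partitions, giving pqs|r.

pqs|r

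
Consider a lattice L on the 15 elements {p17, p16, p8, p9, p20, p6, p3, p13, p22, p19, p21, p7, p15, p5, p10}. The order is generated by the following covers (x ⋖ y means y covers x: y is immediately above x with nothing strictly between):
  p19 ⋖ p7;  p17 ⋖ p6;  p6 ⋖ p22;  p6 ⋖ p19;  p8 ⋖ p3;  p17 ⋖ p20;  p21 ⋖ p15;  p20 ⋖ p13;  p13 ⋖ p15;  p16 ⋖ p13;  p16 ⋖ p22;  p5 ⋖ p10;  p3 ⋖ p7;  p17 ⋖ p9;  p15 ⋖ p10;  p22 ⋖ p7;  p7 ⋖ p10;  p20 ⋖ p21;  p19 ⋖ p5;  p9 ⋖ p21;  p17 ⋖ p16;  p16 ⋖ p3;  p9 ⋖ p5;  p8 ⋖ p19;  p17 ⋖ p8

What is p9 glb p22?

p17

Common lower bounds of {p9, p22}: p17.
The greatest among these is p17.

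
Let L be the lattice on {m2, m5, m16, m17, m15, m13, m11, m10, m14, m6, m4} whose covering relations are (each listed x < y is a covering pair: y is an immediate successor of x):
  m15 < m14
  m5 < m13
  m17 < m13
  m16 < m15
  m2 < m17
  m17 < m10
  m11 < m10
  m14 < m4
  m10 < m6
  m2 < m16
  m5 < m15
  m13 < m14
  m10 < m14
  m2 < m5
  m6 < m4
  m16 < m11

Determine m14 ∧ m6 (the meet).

Common lower bounds of {m14, m6}: m10, m11, m16, m17, m2.
The greatest among these is m10.

m10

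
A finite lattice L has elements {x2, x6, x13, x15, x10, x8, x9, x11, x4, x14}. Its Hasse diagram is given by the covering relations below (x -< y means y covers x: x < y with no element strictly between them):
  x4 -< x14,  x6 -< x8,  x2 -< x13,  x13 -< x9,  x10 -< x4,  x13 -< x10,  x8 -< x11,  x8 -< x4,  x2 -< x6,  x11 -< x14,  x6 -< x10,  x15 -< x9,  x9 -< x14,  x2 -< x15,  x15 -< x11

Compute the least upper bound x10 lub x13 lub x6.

Common upper bounds of {x10, x13, x6}: x10, x14, x4.
The least among these is x10.

x10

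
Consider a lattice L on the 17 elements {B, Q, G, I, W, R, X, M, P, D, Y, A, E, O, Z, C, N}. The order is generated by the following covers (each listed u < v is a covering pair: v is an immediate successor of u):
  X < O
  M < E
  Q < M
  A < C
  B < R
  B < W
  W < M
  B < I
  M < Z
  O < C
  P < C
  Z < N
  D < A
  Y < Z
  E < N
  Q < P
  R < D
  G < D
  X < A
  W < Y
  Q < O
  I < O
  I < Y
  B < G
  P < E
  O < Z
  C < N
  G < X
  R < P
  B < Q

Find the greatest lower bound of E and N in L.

E

Common lower bounds of {E, N}: B, E, M, P, Q, R, W.
The greatest among these is E.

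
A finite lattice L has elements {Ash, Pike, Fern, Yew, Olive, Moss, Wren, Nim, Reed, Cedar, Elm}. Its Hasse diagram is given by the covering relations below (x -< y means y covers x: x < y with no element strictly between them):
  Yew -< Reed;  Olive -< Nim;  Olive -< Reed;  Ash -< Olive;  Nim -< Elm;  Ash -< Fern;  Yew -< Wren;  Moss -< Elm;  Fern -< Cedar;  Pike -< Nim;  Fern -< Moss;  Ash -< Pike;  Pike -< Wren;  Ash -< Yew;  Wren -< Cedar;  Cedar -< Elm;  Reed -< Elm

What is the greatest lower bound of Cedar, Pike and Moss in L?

Ash

Common lower bounds of {Cedar, Pike, Moss}: Ash.
The greatest among these is Ash.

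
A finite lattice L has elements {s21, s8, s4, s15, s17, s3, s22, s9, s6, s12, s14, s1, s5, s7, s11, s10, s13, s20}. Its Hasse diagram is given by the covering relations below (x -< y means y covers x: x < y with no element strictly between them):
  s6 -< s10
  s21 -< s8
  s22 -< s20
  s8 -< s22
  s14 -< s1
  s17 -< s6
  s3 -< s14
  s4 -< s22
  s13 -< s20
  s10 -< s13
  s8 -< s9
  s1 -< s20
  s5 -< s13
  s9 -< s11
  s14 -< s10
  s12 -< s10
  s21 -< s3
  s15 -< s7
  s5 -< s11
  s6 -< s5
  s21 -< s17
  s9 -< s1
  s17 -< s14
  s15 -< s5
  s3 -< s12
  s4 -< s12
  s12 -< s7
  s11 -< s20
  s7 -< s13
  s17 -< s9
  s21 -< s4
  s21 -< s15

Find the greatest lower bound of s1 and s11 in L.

s9

Common lower bounds of {s1, s11}: s17, s21, s8, s9.
The greatest among these is s9.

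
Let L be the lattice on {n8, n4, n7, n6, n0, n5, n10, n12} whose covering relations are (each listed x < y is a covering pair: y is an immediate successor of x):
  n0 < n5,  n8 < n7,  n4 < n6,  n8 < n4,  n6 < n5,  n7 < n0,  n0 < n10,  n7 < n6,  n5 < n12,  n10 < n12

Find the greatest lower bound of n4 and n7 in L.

Common lower bounds of {n4, n7}: n8.
The greatest among these is n8.

n8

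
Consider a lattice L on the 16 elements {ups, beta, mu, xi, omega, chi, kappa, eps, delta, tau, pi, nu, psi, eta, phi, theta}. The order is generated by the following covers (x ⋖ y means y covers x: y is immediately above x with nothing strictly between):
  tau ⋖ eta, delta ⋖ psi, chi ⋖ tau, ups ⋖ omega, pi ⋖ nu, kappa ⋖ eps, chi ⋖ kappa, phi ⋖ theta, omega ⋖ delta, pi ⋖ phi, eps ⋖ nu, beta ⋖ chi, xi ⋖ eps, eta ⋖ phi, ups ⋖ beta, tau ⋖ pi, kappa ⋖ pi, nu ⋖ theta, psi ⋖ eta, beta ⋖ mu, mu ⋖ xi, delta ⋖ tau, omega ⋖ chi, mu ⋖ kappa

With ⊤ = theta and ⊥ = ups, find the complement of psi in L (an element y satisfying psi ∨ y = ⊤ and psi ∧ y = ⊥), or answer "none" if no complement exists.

Need y with psi ∨ y = theta and psi ∧ y = ups.
Checking each element gives: xi.

xi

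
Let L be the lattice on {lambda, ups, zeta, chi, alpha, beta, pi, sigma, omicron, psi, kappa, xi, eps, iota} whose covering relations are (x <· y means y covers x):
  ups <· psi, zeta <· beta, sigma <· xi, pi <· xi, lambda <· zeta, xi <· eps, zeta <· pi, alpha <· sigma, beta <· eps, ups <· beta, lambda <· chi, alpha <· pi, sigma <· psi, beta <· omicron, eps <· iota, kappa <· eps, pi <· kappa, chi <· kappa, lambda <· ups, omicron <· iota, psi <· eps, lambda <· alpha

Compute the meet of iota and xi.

Common lower bounds of {iota, xi}: alpha, lambda, pi, sigma, xi, zeta.
The greatest among these is xi.

xi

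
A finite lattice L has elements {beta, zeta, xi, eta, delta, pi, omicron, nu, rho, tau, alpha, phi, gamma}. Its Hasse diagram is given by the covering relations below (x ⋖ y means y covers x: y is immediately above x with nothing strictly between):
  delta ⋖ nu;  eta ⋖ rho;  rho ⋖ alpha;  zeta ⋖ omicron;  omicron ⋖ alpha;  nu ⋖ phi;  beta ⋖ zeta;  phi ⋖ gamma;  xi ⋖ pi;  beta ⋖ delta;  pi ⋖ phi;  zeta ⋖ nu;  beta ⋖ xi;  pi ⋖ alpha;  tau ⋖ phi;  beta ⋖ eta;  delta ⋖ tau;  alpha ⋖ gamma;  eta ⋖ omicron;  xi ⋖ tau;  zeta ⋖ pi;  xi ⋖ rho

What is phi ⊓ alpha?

pi

Common lower bounds of {phi, alpha}: beta, pi, xi, zeta.
The greatest among these is pi.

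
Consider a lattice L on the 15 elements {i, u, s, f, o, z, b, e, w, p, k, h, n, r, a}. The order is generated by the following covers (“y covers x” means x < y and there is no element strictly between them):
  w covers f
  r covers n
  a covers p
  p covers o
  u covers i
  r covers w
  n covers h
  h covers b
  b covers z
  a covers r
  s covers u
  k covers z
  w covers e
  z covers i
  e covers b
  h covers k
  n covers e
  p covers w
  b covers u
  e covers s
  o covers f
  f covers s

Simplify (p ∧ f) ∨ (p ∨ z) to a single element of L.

p

p ∧ f = f
p ∨ z = p
f ∨ p = p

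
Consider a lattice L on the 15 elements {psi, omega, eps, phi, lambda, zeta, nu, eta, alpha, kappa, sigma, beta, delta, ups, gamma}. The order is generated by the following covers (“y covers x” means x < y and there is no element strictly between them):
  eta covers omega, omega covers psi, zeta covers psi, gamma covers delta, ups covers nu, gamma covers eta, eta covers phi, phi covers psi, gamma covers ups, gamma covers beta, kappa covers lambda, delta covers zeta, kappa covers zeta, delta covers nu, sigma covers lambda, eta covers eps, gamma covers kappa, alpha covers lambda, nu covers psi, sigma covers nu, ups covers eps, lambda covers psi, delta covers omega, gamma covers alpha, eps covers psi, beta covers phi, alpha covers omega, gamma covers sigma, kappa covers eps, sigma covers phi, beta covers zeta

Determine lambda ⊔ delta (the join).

Common upper bounds of {lambda, delta}: gamma.
The least among these is gamma.

gamma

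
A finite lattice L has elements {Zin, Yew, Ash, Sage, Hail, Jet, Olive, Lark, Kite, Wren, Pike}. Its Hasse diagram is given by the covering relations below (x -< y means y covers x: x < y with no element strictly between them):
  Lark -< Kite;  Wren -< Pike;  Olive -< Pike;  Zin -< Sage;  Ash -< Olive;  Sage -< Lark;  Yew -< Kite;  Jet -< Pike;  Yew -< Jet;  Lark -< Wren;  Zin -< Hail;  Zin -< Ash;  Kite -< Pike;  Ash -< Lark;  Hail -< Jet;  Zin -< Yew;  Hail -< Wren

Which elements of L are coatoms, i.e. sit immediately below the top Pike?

The coatoms are exactly the elements covered by Pike: Jet, Kite, Olive, Wren.

Jet, Kite, Olive, Wren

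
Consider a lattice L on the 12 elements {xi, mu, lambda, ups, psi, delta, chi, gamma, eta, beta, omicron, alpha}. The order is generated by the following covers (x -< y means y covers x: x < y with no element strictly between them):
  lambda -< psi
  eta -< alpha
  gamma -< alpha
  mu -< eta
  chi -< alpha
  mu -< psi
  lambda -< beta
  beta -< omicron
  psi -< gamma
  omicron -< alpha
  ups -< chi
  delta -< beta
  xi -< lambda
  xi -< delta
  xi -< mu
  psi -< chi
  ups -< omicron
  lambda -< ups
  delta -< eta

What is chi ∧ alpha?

chi

Common lower bounds of {chi, alpha}: chi, lambda, mu, psi, ups, xi.
The greatest among these is chi.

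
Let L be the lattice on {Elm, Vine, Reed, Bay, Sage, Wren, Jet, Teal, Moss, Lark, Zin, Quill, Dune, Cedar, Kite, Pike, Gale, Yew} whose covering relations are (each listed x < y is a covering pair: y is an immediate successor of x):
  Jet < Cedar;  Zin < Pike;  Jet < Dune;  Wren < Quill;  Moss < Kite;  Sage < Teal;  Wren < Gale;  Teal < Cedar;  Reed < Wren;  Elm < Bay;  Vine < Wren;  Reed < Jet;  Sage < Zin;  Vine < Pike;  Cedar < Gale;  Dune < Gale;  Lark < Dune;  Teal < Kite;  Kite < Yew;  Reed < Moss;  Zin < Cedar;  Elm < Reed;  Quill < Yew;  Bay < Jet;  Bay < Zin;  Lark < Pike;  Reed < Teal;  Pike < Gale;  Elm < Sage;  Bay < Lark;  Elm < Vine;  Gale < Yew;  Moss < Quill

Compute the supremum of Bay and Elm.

Bay

Common upper bounds of {Bay, Elm}: Bay, Cedar, Dune, Gale, Jet, Lark, Pike, Yew, Zin.
The least among these is Bay.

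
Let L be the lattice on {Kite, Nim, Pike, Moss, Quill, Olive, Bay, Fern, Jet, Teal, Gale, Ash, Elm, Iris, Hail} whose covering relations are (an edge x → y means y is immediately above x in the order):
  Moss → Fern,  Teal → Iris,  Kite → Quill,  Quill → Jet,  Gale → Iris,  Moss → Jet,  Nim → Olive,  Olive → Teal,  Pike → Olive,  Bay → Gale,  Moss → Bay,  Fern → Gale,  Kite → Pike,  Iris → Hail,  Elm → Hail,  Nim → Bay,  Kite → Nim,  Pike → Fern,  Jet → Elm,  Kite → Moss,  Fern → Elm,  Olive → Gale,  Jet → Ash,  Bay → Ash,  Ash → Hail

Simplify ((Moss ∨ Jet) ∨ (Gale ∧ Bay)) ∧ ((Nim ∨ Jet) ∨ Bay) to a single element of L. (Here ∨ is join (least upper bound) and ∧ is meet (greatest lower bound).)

Moss ∨ Jet = Jet
Gale ∧ Bay = Bay
Jet ∨ Bay = Ash
Nim ∨ Jet = Ash
Ash ∨ Bay = Ash
Ash ∧ Ash = Ash

Ash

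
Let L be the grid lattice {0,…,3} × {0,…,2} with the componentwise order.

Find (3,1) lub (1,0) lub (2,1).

In a product of chains, the join is componentwise max, giving (3,1).

(3,1)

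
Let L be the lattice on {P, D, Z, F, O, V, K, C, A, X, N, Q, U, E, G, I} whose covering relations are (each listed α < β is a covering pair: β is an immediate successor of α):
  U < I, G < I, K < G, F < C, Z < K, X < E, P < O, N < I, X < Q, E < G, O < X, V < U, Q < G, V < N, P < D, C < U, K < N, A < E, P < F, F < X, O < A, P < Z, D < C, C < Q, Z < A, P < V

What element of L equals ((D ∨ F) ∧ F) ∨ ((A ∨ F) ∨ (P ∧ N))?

E

D ∨ F = C
C ∧ F = F
A ∨ F = E
P ∧ N = P
E ∨ P = E
F ∨ E = E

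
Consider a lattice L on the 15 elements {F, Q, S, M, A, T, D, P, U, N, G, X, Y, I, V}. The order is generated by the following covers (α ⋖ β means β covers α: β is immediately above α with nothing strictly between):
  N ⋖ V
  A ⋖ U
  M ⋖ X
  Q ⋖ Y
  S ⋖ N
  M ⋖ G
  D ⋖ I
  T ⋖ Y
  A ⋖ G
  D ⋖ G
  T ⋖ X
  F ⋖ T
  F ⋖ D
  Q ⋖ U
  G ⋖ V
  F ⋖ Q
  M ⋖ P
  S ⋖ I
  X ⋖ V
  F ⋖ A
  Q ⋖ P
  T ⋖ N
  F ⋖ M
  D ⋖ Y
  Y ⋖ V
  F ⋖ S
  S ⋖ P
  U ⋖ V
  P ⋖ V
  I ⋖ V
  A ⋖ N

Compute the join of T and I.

V

Common upper bounds of {T, I}: V.
The least among these is V.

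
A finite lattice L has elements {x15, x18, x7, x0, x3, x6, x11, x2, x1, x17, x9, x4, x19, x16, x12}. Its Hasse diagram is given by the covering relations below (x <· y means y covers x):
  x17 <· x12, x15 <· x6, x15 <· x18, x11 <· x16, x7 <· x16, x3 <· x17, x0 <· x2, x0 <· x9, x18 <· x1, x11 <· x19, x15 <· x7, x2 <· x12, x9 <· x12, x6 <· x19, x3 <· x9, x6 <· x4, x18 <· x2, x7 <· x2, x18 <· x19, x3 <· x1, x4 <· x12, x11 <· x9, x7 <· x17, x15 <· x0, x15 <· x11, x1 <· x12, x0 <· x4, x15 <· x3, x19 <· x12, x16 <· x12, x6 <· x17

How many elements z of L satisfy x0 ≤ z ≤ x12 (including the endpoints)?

The interval [x0, x12] = {x0, x12, x2, x4, x9}, which has 5 elements.

5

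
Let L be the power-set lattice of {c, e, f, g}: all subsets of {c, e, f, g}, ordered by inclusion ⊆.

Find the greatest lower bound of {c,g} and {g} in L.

Under ⊆, meet is intersection: {c,g} ∩ {g} = {g}.

{g}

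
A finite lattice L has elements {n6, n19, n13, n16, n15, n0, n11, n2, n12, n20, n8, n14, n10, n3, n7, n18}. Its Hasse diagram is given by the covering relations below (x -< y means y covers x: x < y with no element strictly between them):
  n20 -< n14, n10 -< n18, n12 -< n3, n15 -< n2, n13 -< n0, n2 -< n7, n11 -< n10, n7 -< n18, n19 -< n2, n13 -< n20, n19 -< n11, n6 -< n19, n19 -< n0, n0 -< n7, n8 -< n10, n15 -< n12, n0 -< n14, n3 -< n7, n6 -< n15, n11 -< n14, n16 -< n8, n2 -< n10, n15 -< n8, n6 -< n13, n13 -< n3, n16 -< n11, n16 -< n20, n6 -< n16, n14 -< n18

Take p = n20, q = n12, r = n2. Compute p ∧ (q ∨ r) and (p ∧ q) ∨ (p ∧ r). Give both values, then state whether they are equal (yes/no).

q ∨ r = n7, so p ∧ (q ∨ r) = n20 ∧ n7 = n13.
p ∧ q = n6 and p ∧ r = n6, so (p ∧ q) ∨ (p ∧ r) = n6 ∨ n6 = n6.
Equal: no.

n13; n6; no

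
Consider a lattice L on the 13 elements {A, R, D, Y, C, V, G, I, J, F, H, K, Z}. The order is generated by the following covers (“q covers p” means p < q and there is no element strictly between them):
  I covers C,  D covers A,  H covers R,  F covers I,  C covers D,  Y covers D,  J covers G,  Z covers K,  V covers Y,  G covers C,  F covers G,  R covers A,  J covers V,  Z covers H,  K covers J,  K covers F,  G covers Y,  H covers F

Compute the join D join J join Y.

J

Common upper bounds of {D, J, Y}: J, K, Z.
The least among these is J.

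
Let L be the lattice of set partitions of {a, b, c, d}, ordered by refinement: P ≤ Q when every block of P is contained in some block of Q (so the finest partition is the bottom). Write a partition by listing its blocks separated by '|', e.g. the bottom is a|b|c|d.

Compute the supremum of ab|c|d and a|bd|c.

abd|c

Common upper bounds of {ab|c|d, a|bd|c}: abcd, abd|c.
The least among these is abd|c.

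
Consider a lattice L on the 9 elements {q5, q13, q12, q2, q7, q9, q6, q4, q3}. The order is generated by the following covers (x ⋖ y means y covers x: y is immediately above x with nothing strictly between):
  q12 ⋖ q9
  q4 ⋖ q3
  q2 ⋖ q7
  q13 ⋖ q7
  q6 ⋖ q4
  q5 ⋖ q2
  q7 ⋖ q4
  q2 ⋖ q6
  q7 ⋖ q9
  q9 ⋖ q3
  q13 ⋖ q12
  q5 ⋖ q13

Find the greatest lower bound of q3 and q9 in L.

q9

Common lower bounds of {q3, q9}: q12, q13, q2, q5, q7, q9.
The greatest among these is q9.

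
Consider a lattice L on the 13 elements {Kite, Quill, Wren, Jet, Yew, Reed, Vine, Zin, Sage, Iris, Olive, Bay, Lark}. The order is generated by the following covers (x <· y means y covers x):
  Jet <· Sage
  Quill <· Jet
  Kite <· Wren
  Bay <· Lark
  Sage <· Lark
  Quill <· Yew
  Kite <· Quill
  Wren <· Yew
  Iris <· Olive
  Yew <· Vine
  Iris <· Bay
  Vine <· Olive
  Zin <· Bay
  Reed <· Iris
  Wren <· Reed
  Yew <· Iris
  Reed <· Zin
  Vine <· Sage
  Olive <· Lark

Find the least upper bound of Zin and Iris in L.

Common upper bounds of {Zin, Iris}: Bay, Lark.
The least among these is Bay.

Bay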